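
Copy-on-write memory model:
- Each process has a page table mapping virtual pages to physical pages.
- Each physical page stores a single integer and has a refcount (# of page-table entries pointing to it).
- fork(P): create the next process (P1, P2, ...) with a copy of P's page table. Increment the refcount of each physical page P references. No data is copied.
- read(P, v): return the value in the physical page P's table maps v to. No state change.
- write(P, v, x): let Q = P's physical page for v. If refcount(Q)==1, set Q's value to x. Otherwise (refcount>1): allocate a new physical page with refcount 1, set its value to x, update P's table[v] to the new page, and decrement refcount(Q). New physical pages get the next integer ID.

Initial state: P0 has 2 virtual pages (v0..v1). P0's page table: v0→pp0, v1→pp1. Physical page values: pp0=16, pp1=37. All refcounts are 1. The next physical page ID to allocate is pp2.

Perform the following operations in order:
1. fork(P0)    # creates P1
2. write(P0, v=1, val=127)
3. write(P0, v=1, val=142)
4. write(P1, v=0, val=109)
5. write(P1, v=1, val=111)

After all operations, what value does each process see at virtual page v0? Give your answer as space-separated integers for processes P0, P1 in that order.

Op 1: fork(P0) -> P1. 2 ppages; refcounts: pp0:2 pp1:2
Op 2: write(P0, v1, 127). refcount(pp1)=2>1 -> COPY to pp2. 3 ppages; refcounts: pp0:2 pp1:1 pp2:1
Op 3: write(P0, v1, 142). refcount(pp2)=1 -> write in place. 3 ppages; refcounts: pp0:2 pp1:1 pp2:1
Op 4: write(P1, v0, 109). refcount(pp0)=2>1 -> COPY to pp3. 4 ppages; refcounts: pp0:1 pp1:1 pp2:1 pp3:1
Op 5: write(P1, v1, 111). refcount(pp1)=1 -> write in place. 4 ppages; refcounts: pp0:1 pp1:1 pp2:1 pp3:1
P0: v0 -> pp0 = 16
P1: v0 -> pp3 = 109

Answer: 16 109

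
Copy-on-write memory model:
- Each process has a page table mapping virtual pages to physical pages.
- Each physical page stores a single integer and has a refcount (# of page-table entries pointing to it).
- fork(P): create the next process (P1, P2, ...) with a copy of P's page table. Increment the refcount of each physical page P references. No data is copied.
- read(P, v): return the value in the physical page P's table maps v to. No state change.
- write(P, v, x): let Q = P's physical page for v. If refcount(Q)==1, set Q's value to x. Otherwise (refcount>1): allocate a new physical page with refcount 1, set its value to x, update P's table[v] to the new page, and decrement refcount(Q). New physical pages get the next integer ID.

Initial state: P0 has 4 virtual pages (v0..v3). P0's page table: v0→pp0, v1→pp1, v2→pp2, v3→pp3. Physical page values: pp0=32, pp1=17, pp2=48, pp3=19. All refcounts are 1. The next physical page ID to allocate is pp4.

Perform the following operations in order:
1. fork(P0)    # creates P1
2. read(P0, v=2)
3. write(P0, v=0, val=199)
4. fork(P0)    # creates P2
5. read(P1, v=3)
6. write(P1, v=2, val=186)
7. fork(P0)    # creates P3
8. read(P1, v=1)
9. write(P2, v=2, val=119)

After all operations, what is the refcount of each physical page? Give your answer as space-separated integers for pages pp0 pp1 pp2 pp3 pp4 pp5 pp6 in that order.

Answer: 1 4 2 4 3 1 1

Derivation:
Op 1: fork(P0) -> P1. 4 ppages; refcounts: pp0:2 pp1:2 pp2:2 pp3:2
Op 2: read(P0, v2) -> 48. No state change.
Op 3: write(P0, v0, 199). refcount(pp0)=2>1 -> COPY to pp4. 5 ppages; refcounts: pp0:1 pp1:2 pp2:2 pp3:2 pp4:1
Op 4: fork(P0) -> P2. 5 ppages; refcounts: pp0:1 pp1:3 pp2:3 pp3:3 pp4:2
Op 5: read(P1, v3) -> 19. No state change.
Op 6: write(P1, v2, 186). refcount(pp2)=3>1 -> COPY to pp5. 6 ppages; refcounts: pp0:1 pp1:3 pp2:2 pp3:3 pp4:2 pp5:1
Op 7: fork(P0) -> P3. 6 ppages; refcounts: pp0:1 pp1:4 pp2:3 pp3:4 pp4:3 pp5:1
Op 8: read(P1, v1) -> 17. No state change.
Op 9: write(P2, v2, 119). refcount(pp2)=3>1 -> COPY to pp6. 7 ppages; refcounts: pp0:1 pp1:4 pp2:2 pp3:4 pp4:3 pp5:1 pp6:1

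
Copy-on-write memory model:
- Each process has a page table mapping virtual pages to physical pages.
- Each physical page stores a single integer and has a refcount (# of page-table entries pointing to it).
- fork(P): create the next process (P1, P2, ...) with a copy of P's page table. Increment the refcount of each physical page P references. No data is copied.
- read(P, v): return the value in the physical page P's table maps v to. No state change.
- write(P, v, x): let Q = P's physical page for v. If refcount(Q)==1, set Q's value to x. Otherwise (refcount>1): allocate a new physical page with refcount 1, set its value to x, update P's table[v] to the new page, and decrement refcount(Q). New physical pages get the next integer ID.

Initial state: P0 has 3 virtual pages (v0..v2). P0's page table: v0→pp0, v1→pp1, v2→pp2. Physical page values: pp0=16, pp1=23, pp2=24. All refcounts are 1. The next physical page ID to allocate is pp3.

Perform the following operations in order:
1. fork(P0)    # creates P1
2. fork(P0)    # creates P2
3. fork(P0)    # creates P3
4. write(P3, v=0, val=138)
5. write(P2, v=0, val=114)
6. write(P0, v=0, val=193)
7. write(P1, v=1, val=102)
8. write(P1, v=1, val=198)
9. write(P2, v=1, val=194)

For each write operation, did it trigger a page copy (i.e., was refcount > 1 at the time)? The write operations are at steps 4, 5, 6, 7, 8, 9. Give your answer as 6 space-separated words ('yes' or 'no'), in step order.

Op 1: fork(P0) -> P1. 3 ppages; refcounts: pp0:2 pp1:2 pp2:2
Op 2: fork(P0) -> P2. 3 ppages; refcounts: pp0:3 pp1:3 pp2:3
Op 3: fork(P0) -> P3. 3 ppages; refcounts: pp0:4 pp1:4 pp2:4
Op 4: write(P3, v0, 138). refcount(pp0)=4>1 -> COPY to pp3. 4 ppages; refcounts: pp0:3 pp1:4 pp2:4 pp3:1
Op 5: write(P2, v0, 114). refcount(pp0)=3>1 -> COPY to pp4. 5 ppages; refcounts: pp0:2 pp1:4 pp2:4 pp3:1 pp4:1
Op 6: write(P0, v0, 193). refcount(pp0)=2>1 -> COPY to pp5. 6 ppages; refcounts: pp0:1 pp1:4 pp2:4 pp3:1 pp4:1 pp5:1
Op 7: write(P1, v1, 102). refcount(pp1)=4>1 -> COPY to pp6. 7 ppages; refcounts: pp0:1 pp1:3 pp2:4 pp3:1 pp4:1 pp5:1 pp6:1
Op 8: write(P1, v1, 198). refcount(pp6)=1 -> write in place. 7 ppages; refcounts: pp0:1 pp1:3 pp2:4 pp3:1 pp4:1 pp5:1 pp6:1
Op 9: write(P2, v1, 194). refcount(pp1)=3>1 -> COPY to pp7. 8 ppages; refcounts: pp0:1 pp1:2 pp2:4 pp3:1 pp4:1 pp5:1 pp6:1 pp7:1

yes yes yes yes no yes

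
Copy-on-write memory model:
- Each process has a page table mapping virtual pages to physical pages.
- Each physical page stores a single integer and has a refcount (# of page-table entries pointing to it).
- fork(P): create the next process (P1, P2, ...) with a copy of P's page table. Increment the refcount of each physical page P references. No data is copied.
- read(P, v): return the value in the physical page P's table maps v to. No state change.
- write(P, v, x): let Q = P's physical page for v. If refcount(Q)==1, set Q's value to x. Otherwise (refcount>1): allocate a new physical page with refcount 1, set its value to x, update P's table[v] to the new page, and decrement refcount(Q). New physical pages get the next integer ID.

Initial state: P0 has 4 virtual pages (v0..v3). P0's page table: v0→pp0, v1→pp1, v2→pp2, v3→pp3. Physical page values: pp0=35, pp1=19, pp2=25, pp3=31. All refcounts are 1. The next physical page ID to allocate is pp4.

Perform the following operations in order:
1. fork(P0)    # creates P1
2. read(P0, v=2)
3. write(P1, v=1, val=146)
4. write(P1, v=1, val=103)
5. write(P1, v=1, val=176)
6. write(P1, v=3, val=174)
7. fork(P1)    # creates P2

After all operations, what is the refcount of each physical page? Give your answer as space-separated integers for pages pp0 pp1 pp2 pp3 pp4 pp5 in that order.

Op 1: fork(P0) -> P1. 4 ppages; refcounts: pp0:2 pp1:2 pp2:2 pp3:2
Op 2: read(P0, v2) -> 25. No state change.
Op 3: write(P1, v1, 146). refcount(pp1)=2>1 -> COPY to pp4. 5 ppages; refcounts: pp0:2 pp1:1 pp2:2 pp3:2 pp4:1
Op 4: write(P1, v1, 103). refcount(pp4)=1 -> write in place. 5 ppages; refcounts: pp0:2 pp1:1 pp2:2 pp3:2 pp4:1
Op 5: write(P1, v1, 176). refcount(pp4)=1 -> write in place. 5 ppages; refcounts: pp0:2 pp1:1 pp2:2 pp3:2 pp4:1
Op 6: write(P1, v3, 174). refcount(pp3)=2>1 -> COPY to pp5. 6 ppages; refcounts: pp0:2 pp1:1 pp2:2 pp3:1 pp4:1 pp5:1
Op 7: fork(P1) -> P2. 6 ppages; refcounts: pp0:3 pp1:1 pp2:3 pp3:1 pp4:2 pp5:2

Answer: 3 1 3 1 2 2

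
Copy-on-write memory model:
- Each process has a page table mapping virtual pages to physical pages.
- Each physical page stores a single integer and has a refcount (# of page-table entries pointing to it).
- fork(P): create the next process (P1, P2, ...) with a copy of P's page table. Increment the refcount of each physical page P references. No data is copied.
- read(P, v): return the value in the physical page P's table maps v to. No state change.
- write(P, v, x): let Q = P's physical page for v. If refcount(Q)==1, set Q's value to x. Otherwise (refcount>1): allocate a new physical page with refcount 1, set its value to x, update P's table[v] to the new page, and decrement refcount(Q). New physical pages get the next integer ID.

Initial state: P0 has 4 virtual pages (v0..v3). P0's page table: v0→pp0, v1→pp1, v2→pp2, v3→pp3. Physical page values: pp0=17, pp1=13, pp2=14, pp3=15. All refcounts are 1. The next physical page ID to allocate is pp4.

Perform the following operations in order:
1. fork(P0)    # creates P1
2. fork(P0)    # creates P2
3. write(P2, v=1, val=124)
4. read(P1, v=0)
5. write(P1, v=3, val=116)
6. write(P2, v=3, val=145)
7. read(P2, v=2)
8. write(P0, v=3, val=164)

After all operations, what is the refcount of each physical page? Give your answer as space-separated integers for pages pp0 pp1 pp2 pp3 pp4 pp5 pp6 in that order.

Op 1: fork(P0) -> P1. 4 ppages; refcounts: pp0:2 pp1:2 pp2:2 pp3:2
Op 2: fork(P0) -> P2. 4 ppages; refcounts: pp0:3 pp1:3 pp2:3 pp3:3
Op 3: write(P2, v1, 124). refcount(pp1)=3>1 -> COPY to pp4. 5 ppages; refcounts: pp0:3 pp1:2 pp2:3 pp3:3 pp4:1
Op 4: read(P1, v0) -> 17. No state change.
Op 5: write(P1, v3, 116). refcount(pp3)=3>1 -> COPY to pp5. 6 ppages; refcounts: pp0:3 pp1:2 pp2:3 pp3:2 pp4:1 pp5:1
Op 6: write(P2, v3, 145). refcount(pp3)=2>1 -> COPY to pp6. 7 ppages; refcounts: pp0:3 pp1:2 pp2:3 pp3:1 pp4:1 pp5:1 pp6:1
Op 7: read(P2, v2) -> 14. No state change.
Op 8: write(P0, v3, 164). refcount(pp3)=1 -> write in place. 7 ppages; refcounts: pp0:3 pp1:2 pp2:3 pp3:1 pp4:1 pp5:1 pp6:1

Answer: 3 2 3 1 1 1 1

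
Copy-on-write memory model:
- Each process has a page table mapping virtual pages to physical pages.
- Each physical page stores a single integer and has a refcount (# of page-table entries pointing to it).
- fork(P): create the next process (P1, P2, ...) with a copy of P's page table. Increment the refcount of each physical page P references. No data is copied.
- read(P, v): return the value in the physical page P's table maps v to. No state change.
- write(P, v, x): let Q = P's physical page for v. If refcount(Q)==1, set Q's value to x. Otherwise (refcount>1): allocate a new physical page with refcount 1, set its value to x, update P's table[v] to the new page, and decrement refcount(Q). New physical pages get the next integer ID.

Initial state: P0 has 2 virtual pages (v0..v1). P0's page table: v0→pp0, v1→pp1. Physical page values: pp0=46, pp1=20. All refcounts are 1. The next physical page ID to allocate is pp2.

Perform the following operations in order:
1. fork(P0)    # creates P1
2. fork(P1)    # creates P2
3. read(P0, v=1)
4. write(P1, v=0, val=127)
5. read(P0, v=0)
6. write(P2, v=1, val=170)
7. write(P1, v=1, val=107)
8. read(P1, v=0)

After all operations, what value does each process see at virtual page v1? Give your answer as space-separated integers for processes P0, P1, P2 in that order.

Op 1: fork(P0) -> P1. 2 ppages; refcounts: pp0:2 pp1:2
Op 2: fork(P1) -> P2. 2 ppages; refcounts: pp0:3 pp1:3
Op 3: read(P0, v1) -> 20. No state change.
Op 4: write(P1, v0, 127). refcount(pp0)=3>1 -> COPY to pp2. 3 ppages; refcounts: pp0:2 pp1:3 pp2:1
Op 5: read(P0, v0) -> 46. No state change.
Op 6: write(P2, v1, 170). refcount(pp1)=3>1 -> COPY to pp3. 4 ppages; refcounts: pp0:2 pp1:2 pp2:1 pp3:1
Op 7: write(P1, v1, 107). refcount(pp1)=2>1 -> COPY to pp4. 5 ppages; refcounts: pp0:2 pp1:1 pp2:1 pp3:1 pp4:1
Op 8: read(P1, v0) -> 127. No state change.
P0: v1 -> pp1 = 20
P1: v1 -> pp4 = 107
P2: v1 -> pp3 = 170

Answer: 20 107 170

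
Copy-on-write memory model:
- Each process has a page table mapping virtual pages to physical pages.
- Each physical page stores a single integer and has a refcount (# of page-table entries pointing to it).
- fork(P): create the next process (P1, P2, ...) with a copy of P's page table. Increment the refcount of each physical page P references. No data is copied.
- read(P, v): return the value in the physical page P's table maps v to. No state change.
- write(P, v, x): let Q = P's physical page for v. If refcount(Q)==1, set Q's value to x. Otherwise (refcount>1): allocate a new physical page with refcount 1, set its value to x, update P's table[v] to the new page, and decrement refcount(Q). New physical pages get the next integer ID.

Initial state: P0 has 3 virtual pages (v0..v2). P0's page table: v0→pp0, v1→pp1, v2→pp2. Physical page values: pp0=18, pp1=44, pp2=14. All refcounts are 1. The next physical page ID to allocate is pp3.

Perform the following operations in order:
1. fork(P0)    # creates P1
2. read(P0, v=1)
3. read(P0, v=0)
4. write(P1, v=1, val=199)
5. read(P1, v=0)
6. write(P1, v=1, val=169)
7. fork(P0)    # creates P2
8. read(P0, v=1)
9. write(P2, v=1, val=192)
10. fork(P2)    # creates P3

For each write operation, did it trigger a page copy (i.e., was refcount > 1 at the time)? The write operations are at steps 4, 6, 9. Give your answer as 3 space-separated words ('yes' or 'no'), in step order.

Op 1: fork(P0) -> P1. 3 ppages; refcounts: pp0:2 pp1:2 pp2:2
Op 2: read(P0, v1) -> 44. No state change.
Op 3: read(P0, v0) -> 18. No state change.
Op 4: write(P1, v1, 199). refcount(pp1)=2>1 -> COPY to pp3. 4 ppages; refcounts: pp0:2 pp1:1 pp2:2 pp3:1
Op 5: read(P1, v0) -> 18. No state change.
Op 6: write(P1, v1, 169). refcount(pp3)=1 -> write in place. 4 ppages; refcounts: pp0:2 pp1:1 pp2:2 pp3:1
Op 7: fork(P0) -> P2. 4 ppages; refcounts: pp0:3 pp1:2 pp2:3 pp3:1
Op 8: read(P0, v1) -> 44. No state change.
Op 9: write(P2, v1, 192). refcount(pp1)=2>1 -> COPY to pp4. 5 ppages; refcounts: pp0:3 pp1:1 pp2:3 pp3:1 pp4:1
Op 10: fork(P2) -> P3. 5 ppages; refcounts: pp0:4 pp1:1 pp2:4 pp3:1 pp4:2

yes no yes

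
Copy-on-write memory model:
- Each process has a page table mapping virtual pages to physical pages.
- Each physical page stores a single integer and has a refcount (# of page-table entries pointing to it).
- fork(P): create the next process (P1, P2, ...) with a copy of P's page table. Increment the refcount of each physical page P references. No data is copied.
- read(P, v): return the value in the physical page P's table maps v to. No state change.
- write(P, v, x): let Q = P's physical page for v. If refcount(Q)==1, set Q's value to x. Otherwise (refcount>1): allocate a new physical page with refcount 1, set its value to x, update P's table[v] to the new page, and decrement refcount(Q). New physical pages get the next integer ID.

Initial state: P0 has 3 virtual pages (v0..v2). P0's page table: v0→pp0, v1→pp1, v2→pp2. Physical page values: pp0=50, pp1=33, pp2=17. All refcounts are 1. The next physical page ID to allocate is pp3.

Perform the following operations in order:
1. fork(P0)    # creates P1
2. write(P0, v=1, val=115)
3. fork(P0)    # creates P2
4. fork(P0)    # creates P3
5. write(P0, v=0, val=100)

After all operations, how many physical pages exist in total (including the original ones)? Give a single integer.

Answer: 5

Derivation:
Op 1: fork(P0) -> P1. 3 ppages; refcounts: pp0:2 pp1:2 pp2:2
Op 2: write(P0, v1, 115). refcount(pp1)=2>1 -> COPY to pp3. 4 ppages; refcounts: pp0:2 pp1:1 pp2:2 pp3:1
Op 3: fork(P0) -> P2. 4 ppages; refcounts: pp0:3 pp1:1 pp2:3 pp3:2
Op 4: fork(P0) -> P3. 4 ppages; refcounts: pp0:4 pp1:1 pp2:4 pp3:3
Op 5: write(P0, v0, 100). refcount(pp0)=4>1 -> COPY to pp4. 5 ppages; refcounts: pp0:3 pp1:1 pp2:4 pp3:3 pp4:1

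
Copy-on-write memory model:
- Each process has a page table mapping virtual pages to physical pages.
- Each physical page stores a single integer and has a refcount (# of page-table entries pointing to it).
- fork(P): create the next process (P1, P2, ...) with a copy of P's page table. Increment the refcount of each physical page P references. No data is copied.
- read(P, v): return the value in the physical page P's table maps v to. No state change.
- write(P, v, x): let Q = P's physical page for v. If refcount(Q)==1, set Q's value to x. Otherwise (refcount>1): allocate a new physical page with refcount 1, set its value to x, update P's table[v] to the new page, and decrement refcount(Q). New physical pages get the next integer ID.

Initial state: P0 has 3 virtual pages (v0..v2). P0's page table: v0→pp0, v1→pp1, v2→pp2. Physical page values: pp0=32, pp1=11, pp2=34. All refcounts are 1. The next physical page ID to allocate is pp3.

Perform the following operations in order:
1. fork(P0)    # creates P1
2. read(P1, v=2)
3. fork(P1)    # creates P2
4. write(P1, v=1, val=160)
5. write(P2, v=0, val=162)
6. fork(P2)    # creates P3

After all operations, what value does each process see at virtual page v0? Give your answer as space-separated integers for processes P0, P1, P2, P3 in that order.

Op 1: fork(P0) -> P1. 3 ppages; refcounts: pp0:2 pp1:2 pp2:2
Op 2: read(P1, v2) -> 34. No state change.
Op 3: fork(P1) -> P2. 3 ppages; refcounts: pp0:3 pp1:3 pp2:3
Op 4: write(P1, v1, 160). refcount(pp1)=3>1 -> COPY to pp3. 4 ppages; refcounts: pp0:3 pp1:2 pp2:3 pp3:1
Op 5: write(P2, v0, 162). refcount(pp0)=3>1 -> COPY to pp4. 5 ppages; refcounts: pp0:2 pp1:2 pp2:3 pp3:1 pp4:1
Op 6: fork(P2) -> P3. 5 ppages; refcounts: pp0:2 pp1:3 pp2:4 pp3:1 pp4:2
P0: v0 -> pp0 = 32
P1: v0 -> pp0 = 32
P2: v0 -> pp4 = 162
P3: v0 -> pp4 = 162

Answer: 32 32 162 162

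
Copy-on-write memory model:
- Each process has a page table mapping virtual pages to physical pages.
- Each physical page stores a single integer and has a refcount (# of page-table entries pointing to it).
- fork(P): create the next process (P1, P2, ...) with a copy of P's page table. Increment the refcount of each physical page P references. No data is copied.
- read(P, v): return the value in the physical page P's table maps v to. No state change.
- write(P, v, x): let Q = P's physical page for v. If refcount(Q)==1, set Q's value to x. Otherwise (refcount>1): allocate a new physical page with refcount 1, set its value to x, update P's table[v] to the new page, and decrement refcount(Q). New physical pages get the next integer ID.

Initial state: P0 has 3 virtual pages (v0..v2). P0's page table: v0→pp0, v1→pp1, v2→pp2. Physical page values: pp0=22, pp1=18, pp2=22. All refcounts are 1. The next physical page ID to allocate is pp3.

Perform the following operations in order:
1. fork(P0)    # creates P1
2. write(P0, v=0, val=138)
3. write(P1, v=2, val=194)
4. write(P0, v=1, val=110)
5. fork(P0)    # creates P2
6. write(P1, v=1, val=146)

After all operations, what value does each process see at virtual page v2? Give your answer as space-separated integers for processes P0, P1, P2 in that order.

Answer: 22 194 22

Derivation:
Op 1: fork(P0) -> P1. 3 ppages; refcounts: pp0:2 pp1:2 pp2:2
Op 2: write(P0, v0, 138). refcount(pp0)=2>1 -> COPY to pp3. 4 ppages; refcounts: pp0:1 pp1:2 pp2:2 pp3:1
Op 3: write(P1, v2, 194). refcount(pp2)=2>1 -> COPY to pp4. 5 ppages; refcounts: pp0:1 pp1:2 pp2:1 pp3:1 pp4:1
Op 4: write(P0, v1, 110). refcount(pp1)=2>1 -> COPY to pp5. 6 ppages; refcounts: pp0:1 pp1:1 pp2:1 pp3:1 pp4:1 pp5:1
Op 5: fork(P0) -> P2. 6 ppages; refcounts: pp0:1 pp1:1 pp2:2 pp3:2 pp4:1 pp5:2
Op 6: write(P1, v1, 146). refcount(pp1)=1 -> write in place. 6 ppages; refcounts: pp0:1 pp1:1 pp2:2 pp3:2 pp4:1 pp5:2
P0: v2 -> pp2 = 22
P1: v2 -> pp4 = 194
P2: v2 -> pp2 = 22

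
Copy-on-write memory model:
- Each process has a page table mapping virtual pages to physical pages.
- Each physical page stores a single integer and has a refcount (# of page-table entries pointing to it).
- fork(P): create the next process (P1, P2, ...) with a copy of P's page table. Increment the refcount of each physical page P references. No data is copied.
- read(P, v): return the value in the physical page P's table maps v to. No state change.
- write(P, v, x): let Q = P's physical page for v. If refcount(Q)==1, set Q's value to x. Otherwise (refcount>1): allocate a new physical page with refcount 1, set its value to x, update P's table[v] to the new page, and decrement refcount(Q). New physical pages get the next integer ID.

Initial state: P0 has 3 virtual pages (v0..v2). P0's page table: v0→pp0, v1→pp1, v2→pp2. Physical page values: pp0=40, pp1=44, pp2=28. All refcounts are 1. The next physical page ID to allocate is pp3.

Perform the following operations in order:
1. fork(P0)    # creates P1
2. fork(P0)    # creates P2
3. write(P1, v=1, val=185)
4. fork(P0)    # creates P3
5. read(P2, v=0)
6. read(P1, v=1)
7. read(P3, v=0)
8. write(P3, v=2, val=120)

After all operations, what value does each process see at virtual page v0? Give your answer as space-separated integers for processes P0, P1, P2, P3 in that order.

Answer: 40 40 40 40

Derivation:
Op 1: fork(P0) -> P1. 3 ppages; refcounts: pp0:2 pp1:2 pp2:2
Op 2: fork(P0) -> P2. 3 ppages; refcounts: pp0:3 pp1:3 pp2:3
Op 3: write(P1, v1, 185). refcount(pp1)=3>1 -> COPY to pp3. 4 ppages; refcounts: pp0:3 pp1:2 pp2:3 pp3:1
Op 4: fork(P0) -> P3. 4 ppages; refcounts: pp0:4 pp1:3 pp2:4 pp3:1
Op 5: read(P2, v0) -> 40. No state change.
Op 6: read(P1, v1) -> 185. No state change.
Op 7: read(P3, v0) -> 40. No state change.
Op 8: write(P3, v2, 120). refcount(pp2)=4>1 -> COPY to pp4. 5 ppages; refcounts: pp0:4 pp1:3 pp2:3 pp3:1 pp4:1
P0: v0 -> pp0 = 40
P1: v0 -> pp0 = 40
P2: v0 -> pp0 = 40
P3: v0 -> pp0 = 40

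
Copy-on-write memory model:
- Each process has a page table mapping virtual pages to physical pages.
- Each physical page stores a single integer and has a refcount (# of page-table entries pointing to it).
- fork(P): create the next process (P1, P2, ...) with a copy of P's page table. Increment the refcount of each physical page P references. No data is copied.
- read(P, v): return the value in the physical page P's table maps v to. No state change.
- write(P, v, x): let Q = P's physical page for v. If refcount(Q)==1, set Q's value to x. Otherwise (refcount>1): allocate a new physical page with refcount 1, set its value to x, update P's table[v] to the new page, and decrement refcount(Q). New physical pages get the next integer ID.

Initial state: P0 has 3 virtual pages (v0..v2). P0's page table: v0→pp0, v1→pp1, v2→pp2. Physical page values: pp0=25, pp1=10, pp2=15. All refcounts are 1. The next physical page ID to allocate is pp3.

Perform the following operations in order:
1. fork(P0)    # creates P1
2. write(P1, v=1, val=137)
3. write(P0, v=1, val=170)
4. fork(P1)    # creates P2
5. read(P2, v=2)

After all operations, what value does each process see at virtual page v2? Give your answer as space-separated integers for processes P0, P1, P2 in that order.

Op 1: fork(P0) -> P1. 3 ppages; refcounts: pp0:2 pp1:2 pp2:2
Op 2: write(P1, v1, 137). refcount(pp1)=2>1 -> COPY to pp3. 4 ppages; refcounts: pp0:2 pp1:1 pp2:2 pp3:1
Op 3: write(P0, v1, 170). refcount(pp1)=1 -> write in place. 4 ppages; refcounts: pp0:2 pp1:1 pp2:2 pp3:1
Op 4: fork(P1) -> P2. 4 ppages; refcounts: pp0:3 pp1:1 pp2:3 pp3:2
Op 5: read(P2, v2) -> 15. No state change.
P0: v2 -> pp2 = 15
P1: v2 -> pp2 = 15
P2: v2 -> pp2 = 15

Answer: 15 15 15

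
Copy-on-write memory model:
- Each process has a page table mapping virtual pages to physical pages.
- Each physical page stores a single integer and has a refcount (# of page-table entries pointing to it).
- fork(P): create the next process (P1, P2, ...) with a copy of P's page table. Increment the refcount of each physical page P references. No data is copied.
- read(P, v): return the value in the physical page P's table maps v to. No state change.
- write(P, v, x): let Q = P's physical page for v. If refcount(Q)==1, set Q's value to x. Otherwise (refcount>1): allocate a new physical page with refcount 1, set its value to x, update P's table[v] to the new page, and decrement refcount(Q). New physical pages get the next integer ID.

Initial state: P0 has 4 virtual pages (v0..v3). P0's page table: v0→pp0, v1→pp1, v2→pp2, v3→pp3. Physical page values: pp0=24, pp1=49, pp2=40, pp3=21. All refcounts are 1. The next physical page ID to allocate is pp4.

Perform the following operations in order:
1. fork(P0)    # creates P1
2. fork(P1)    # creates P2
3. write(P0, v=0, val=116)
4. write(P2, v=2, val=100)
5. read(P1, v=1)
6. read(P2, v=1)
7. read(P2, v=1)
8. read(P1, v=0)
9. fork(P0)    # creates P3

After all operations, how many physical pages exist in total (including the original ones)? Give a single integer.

Op 1: fork(P0) -> P1. 4 ppages; refcounts: pp0:2 pp1:2 pp2:2 pp3:2
Op 2: fork(P1) -> P2. 4 ppages; refcounts: pp0:3 pp1:3 pp2:3 pp3:3
Op 3: write(P0, v0, 116). refcount(pp0)=3>1 -> COPY to pp4. 5 ppages; refcounts: pp0:2 pp1:3 pp2:3 pp3:3 pp4:1
Op 4: write(P2, v2, 100). refcount(pp2)=3>1 -> COPY to pp5. 6 ppages; refcounts: pp0:2 pp1:3 pp2:2 pp3:3 pp4:1 pp5:1
Op 5: read(P1, v1) -> 49. No state change.
Op 6: read(P2, v1) -> 49. No state change.
Op 7: read(P2, v1) -> 49. No state change.
Op 8: read(P1, v0) -> 24. No state change.
Op 9: fork(P0) -> P3. 6 ppages; refcounts: pp0:2 pp1:4 pp2:3 pp3:4 pp4:2 pp5:1

Answer: 6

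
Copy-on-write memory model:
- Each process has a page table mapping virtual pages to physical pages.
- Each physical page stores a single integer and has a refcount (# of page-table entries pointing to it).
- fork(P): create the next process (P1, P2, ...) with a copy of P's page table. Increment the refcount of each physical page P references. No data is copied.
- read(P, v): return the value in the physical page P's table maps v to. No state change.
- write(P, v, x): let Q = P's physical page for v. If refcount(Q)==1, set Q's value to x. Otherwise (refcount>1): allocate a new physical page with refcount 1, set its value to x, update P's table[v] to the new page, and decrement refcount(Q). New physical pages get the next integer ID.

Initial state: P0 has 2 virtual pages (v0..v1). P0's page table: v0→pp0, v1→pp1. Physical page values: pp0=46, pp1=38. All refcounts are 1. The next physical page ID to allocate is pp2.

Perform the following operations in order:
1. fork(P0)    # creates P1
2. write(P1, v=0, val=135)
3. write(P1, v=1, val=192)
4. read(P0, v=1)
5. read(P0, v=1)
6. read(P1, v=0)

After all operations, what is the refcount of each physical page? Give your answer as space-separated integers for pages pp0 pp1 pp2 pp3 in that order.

Answer: 1 1 1 1

Derivation:
Op 1: fork(P0) -> P1. 2 ppages; refcounts: pp0:2 pp1:2
Op 2: write(P1, v0, 135). refcount(pp0)=2>1 -> COPY to pp2. 3 ppages; refcounts: pp0:1 pp1:2 pp2:1
Op 3: write(P1, v1, 192). refcount(pp1)=2>1 -> COPY to pp3. 4 ppages; refcounts: pp0:1 pp1:1 pp2:1 pp3:1
Op 4: read(P0, v1) -> 38. No state change.
Op 5: read(P0, v1) -> 38. No state change.
Op 6: read(P1, v0) -> 135. No state change.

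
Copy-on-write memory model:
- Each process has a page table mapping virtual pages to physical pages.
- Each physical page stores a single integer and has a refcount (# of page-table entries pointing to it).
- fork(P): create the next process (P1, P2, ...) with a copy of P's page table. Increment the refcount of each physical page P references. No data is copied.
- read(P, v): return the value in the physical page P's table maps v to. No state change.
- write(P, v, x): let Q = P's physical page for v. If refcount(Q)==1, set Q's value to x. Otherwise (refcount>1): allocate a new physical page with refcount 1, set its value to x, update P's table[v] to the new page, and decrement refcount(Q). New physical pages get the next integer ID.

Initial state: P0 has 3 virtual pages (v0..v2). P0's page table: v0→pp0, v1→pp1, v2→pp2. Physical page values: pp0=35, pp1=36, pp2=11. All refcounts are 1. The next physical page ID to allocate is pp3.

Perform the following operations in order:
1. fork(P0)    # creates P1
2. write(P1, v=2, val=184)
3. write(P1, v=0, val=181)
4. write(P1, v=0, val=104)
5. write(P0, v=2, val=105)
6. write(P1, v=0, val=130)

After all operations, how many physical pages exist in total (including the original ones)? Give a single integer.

Answer: 5

Derivation:
Op 1: fork(P0) -> P1. 3 ppages; refcounts: pp0:2 pp1:2 pp2:2
Op 2: write(P1, v2, 184). refcount(pp2)=2>1 -> COPY to pp3. 4 ppages; refcounts: pp0:2 pp1:2 pp2:1 pp3:1
Op 3: write(P1, v0, 181). refcount(pp0)=2>1 -> COPY to pp4. 5 ppages; refcounts: pp0:1 pp1:2 pp2:1 pp3:1 pp4:1
Op 4: write(P1, v0, 104). refcount(pp4)=1 -> write in place. 5 ppages; refcounts: pp0:1 pp1:2 pp2:1 pp3:1 pp4:1
Op 5: write(P0, v2, 105). refcount(pp2)=1 -> write in place. 5 ppages; refcounts: pp0:1 pp1:2 pp2:1 pp3:1 pp4:1
Op 6: write(P1, v0, 130). refcount(pp4)=1 -> write in place. 5 ppages; refcounts: pp0:1 pp1:2 pp2:1 pp3:1 pp4:1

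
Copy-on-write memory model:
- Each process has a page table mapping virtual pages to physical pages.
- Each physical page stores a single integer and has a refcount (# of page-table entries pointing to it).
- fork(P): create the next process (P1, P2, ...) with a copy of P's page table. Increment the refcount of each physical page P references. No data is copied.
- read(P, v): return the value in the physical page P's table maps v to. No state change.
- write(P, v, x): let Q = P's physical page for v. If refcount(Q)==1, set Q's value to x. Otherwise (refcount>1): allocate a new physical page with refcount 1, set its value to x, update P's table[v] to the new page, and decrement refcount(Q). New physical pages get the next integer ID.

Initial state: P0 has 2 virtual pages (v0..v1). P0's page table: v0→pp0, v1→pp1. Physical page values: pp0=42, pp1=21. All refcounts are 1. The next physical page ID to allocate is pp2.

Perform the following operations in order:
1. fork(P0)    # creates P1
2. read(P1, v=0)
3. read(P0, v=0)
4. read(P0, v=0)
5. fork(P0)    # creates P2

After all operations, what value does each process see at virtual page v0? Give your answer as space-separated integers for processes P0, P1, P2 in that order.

Op 1: fork(P0) -> P1. 2 ppages; refcounts: pp0:2 pp1:2
Op 2: read(P1, v0) -> 42. No state change.
Op 3: read(P0, v0) -> 42. No state change.
Op 4: read(P0, v0) -> 42. No state change.
Op 5: fork(P0) -> P2. 2 ppages; refcounts: pp0:3 pp1:3
P0: v0 -> pp0 = 42
P1: v0 -> pp0 = 42
P2: v0 -> pp0 = 42

Answer: 42 42 42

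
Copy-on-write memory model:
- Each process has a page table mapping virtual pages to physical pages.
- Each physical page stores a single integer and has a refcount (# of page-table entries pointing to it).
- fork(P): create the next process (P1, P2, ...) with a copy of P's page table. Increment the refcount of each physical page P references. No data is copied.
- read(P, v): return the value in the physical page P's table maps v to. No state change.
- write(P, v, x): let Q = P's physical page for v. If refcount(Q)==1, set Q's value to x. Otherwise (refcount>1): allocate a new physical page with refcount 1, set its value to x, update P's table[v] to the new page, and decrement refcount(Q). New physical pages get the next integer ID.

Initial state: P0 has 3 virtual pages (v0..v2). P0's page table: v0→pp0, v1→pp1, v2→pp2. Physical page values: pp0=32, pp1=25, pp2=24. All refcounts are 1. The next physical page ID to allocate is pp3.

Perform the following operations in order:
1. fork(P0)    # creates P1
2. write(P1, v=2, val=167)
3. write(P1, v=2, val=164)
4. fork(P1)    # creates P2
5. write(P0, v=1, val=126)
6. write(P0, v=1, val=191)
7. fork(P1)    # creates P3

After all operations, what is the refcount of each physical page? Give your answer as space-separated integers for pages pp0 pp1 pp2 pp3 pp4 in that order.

Answer: 4 3 1 3 1

Derivation:
Op 1: fork(P0) -> P1. 3 ppages; refcounts: pp0:2 pp1:2 pp2:2
Op 2: write(P1, v2, 167). refcount(pp2)=2>1 -> COPY to pp3. 4 ppages; refcounts: pp0:2 pp1:2 pp2:1 pp3:1
Op 3: write(P1, v2, 164). refcount(pp3)=1 -> write in place. 4 ppages; refcounts: pp0:2 pp1:2 pp2:1 pp3:1
Op 4: fork(P1) -> P2. 4 ppages; refcounts: pp0:3 pp1:3 pp2:1 pp3:2
Op 5: write(P0, v1, 126). refcount(pp1)=3>1 -> COPY to pp4. 5 ppages; refcounts: pp0:3 pp1:2 pp2:1 pp3:2 pp4:1
Op 6: write(P0, v1, 191). refcount(pp4)=1 -> write in place. 5 ppages; refcounts: pp0:3 pp1:2 pp2:1 pp3:2 pp4:1
Op 7: fork(P1) -> P3. 5 ppages; refcounts: pp0:4 pp1:3 pp2:1 pp3:3 pp4:1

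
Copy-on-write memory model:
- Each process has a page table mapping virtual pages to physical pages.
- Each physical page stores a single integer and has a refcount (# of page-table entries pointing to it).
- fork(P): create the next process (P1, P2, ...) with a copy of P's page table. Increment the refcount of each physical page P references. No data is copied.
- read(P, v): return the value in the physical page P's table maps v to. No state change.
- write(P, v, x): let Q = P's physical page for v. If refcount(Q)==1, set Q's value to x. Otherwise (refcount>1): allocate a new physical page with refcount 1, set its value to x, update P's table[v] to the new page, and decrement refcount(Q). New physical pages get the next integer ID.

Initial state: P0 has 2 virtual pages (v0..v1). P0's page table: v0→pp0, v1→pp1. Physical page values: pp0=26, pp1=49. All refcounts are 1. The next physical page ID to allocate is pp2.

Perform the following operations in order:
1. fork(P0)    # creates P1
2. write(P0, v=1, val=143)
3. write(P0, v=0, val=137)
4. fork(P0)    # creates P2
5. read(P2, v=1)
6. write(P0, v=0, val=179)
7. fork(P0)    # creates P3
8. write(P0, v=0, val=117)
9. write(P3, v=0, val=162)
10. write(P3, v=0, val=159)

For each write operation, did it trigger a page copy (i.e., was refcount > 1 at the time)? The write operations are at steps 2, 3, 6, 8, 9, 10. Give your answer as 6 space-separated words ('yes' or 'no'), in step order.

Op 1: fork(P0) -> P1. 2 ppages; refcounts: pp0:2 pp1:2
Op 2: write(P0, v1, 143). refcount(pp1)=2>1 -> COPY to pp2. 3 ppages; refcounts: pp0:2 pp1:1 pp2:1
Op 3: write(P0, v0, 137). refcount(pp0)=2>1 -> COPY to pp3. 4 ppages; refcounts: pp0:1 pp1:1 pp2:1 pp3:1
Op 4: fork(P0) -> P2. 4 ppages; refcounts: pp0:1 pp1:1 pp2:2 pp3:2
Op 5: read(P2, v1) -> 143. No state change.
Op 6: write(P0, v0, 179). refcount(pp3)=2>1 -> COPY to pp4. 5 ppages; refcounts: pp0:1 pp1:1 pp2:2 pp3:1 pp4:1
Op 7: fork(P0) -> P3. 5 ppages; refcounts: pp0:1 pp1:1 pp2:3 pp3:1 pp4:2
Op 8: write(P0, v0, 117). refcount(pp4)=2>1 -> COPY to pp5. 6 ppages; refcounts: pp0:1 pp1:1 pp2:3 pp3:1 pp4:1 pp5:1
Op 9: write(P3, v0, 162). refcount(pp4)=1 -> write in place. 6 ppages; refcounts: pp0:1 pp1:1 pp2:3 pp3:1 pp4:1 pp5:1
Op 10: write(P3, v0, 159). refcount(pp4)=1 -> write in place. 6 ppages; refcounts: pp0:1 pp1:1 pp2:3 pp3:1 pp4:1 pp5:1

yes yes yes yes no no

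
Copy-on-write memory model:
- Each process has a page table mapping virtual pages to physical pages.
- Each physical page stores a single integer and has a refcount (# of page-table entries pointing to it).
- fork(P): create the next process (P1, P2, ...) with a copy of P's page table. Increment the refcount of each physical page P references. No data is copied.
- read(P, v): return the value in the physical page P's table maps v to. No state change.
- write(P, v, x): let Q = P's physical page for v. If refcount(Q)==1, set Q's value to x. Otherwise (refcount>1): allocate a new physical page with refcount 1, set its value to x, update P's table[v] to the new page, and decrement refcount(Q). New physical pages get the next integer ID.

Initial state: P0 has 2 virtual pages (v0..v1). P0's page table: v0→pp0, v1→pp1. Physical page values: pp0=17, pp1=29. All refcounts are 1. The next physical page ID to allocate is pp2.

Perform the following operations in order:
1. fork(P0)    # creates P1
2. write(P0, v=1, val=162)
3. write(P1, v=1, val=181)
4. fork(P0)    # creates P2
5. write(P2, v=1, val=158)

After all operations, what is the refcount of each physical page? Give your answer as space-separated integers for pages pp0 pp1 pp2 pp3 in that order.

Op 1: fork(P0) -> P1. 2 ppages; refcounts: pp0:2 pp1:2
Op 2: write(P0, v1, 162). refcount(pp1)=2>1 -> COPY to pp2. 3 ppages; refcounts: pp0:2 pp1:1 pp2:1
Op 3: write(P1, v1, 181). refcount(pp1)=1 -> write in place. 3 ppages; refcounts: pp0:2 pp1:1 pp2:1
Op 4: fork(P0) -> P2. 3 ppages; refcounts: pp0:3 pp1:1 pp2:2
Op 5: write(P2, v1, 158). refcount(pp2)=2>1 -> COPY to pp3. 4 ppages; refcounts: pp0:3 pp1:1 pp2:1 pp3:1

Answer: 3 1 1 1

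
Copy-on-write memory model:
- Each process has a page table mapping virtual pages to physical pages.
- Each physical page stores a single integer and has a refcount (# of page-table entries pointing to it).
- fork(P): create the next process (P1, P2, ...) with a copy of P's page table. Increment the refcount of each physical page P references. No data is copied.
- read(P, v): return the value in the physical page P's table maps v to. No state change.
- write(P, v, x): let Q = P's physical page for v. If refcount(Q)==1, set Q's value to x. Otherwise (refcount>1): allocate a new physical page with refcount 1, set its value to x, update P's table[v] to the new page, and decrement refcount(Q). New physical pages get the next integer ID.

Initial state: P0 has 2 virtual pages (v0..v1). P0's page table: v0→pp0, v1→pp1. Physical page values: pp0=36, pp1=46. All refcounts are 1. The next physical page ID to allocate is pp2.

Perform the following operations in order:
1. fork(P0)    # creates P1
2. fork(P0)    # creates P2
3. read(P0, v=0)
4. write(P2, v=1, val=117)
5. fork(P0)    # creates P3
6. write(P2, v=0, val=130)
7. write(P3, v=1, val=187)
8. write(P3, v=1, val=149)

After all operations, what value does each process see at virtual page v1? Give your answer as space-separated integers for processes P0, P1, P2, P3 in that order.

Answer: 46 46 117 149

Derivation:
Op 1: fork(P0) -> P1. 2 ppages; refcounts: pp0:2 pp1:2
Op 2: fork(P0) -> P2. 2 ppages; refcounts: pp0:3 pp1:3
Op 3: read(P0, v0) -> 36. No state change.
Op 4: write(P2, v1, 117). refcount(pp1)=3>1 -> COPY to pp2. 3 ppages; refcounts: pp0:3 pp1:2 pp2:1
Op 5: fork(P0) -> P3. 3 ppages; refcounts: pp0:4 pp1:3 pp2:1
Op 6: write(P2, v0, 130). refcount(pp0)=4>1 -> COPY to pp3. 4 ppages; refcounts: pp0:3 pp1:3 pp2:1 pp3:1
Op 7: write(P3, v1, 187). refcount(pp1)=3>1 -> COPY to pp4. 5 ppages; refcounts: pp0:3 pp1:2 pp2:1 pp3:1 pp4:1
Op 8: write(P3, v1, 149). refcount(pp4)=1 -> write in place. 5 ppages; refcounts: pp0:3 pp1:2 pp2:1 pp3:1 pp4:1
P0: v1 -> pp1 = 46
P1: v1 -> pp1 = 46
P2: v1 -> pp2 = 117
P3: v1 -> pp4 = 149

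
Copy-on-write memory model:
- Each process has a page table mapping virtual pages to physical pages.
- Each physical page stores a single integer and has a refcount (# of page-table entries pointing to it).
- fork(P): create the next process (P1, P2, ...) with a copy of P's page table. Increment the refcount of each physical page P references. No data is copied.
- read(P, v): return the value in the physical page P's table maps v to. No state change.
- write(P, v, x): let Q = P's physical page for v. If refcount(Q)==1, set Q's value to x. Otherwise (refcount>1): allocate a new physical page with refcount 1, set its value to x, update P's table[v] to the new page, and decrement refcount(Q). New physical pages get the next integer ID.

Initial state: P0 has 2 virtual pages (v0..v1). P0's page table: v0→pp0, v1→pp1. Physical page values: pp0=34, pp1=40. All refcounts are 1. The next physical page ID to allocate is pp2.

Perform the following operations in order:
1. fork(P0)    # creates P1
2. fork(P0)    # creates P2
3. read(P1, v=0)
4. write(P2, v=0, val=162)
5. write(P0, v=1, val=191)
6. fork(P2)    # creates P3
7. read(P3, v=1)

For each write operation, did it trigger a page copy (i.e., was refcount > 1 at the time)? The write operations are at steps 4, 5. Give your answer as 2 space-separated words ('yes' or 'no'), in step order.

Op 1: fork(P0) -> P1. 2 ppages; refcounts: pp0:2 pp1:2
Op 2: fork(P0) -> P2. 2 ppages; refcounts: pp0:3 pp1:3
Op 3: read(P1, v0) -> 34. No state change.
Op 4: write(P2, v0, 162). refcount(pp0)=3>1 -> COPY to pp2. 3 ppages; refcounts: pp0:2 pp1:3 pp2:1
Op 5: write(P0, v1, 191). refcount(pp1)=3>1 -> COPY to pp3. 4 ppages; refcounts: pp0:2 pp1:2 pp2:1 pp3:1
Op 6: fork(P2) -> P3. 4 ppages; refcounts: pp0:2 pp1:3 pp2:2 pp3:1
Op 7: read(P3, v1) -> 40. No state change.

yes yes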